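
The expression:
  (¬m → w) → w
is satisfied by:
  {w: True, m: False}
  {m: False, w: False}
  {m: True, w: True}


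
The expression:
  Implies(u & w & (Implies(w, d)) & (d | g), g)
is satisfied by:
  {g: True, u: False, d: False, w: False}
  {w: False, u: False, g: False, d: False}
  {w: True, g: True, u: False, d: False}
  {w: True, u: False, g: False, d: False}
  {d: True, g: True, w: False, u: False}
  {d: True, w: False, u: False, g: False}
  {d: True, w: True, g: True, u: False}
  {d: True, w: True, u: False, g: False}
  {g: True, u: True, d: False, w: False}
  {u: True, d: False, g: False, w: False}
  {w: True, u: True, g: True, d: False}
  {w: True, u: True, d: False, g: False}
  {g: True, u: True, d: True, w: False}
  {u: True, d: True, w: False, g: False}
  {w: True, u: True, d: True, g: True}


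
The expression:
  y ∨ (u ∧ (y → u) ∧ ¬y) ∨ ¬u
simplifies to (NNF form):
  True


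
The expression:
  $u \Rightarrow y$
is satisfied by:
  {y: True, u: False}
  {u: False, y: False}
  {u: True, y: True}


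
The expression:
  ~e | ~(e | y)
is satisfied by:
  {e: False}


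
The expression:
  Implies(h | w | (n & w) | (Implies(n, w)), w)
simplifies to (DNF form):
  w | (n & ~h)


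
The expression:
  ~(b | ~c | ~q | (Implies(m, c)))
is never true.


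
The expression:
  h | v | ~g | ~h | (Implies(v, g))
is always true.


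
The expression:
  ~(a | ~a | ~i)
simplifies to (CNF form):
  False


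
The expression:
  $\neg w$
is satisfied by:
  {w: False}


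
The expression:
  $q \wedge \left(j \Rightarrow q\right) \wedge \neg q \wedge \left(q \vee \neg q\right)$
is never true.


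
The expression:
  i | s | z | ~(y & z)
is always true.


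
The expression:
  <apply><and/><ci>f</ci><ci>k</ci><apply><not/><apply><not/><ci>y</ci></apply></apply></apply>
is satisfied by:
  {f: True, y: True, k: True}


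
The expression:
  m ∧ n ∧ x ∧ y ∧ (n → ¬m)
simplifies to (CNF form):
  False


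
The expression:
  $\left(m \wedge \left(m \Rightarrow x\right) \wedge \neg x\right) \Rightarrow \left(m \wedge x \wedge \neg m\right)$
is always true.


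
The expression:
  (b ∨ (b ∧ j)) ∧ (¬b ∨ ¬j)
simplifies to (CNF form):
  b ∧ ¬j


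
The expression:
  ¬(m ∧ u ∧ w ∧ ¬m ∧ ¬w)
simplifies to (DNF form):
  True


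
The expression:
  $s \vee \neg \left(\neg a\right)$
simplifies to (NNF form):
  $a \vee s$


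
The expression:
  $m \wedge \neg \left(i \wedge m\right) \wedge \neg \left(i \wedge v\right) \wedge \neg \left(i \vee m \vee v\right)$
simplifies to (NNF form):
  $\text{False}$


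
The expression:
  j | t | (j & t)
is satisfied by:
  {t: True, j: True}
  {t: True, j: False}
  {j: True, t: False}


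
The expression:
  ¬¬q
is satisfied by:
  {q: True}


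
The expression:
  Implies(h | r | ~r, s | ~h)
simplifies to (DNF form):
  s | ~h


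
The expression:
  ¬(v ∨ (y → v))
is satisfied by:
  {y: True, v: False}


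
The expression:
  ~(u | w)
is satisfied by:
  {u: False, w: False}


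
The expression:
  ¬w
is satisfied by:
  {w: False}


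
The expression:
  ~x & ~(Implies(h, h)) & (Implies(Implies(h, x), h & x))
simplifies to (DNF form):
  False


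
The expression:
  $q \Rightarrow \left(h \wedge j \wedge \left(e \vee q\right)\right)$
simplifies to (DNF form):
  $\left(h \wedge j\right) \vee \neg q$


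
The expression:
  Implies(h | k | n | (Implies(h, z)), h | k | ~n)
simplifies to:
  h | k | ~n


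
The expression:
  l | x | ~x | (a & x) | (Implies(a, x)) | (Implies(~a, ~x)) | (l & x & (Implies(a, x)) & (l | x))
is always true.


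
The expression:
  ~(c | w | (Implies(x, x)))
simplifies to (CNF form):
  False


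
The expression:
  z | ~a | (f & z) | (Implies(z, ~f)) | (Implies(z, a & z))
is always true.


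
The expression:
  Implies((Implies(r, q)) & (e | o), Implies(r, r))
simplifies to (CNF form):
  True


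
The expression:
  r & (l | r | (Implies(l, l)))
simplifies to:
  r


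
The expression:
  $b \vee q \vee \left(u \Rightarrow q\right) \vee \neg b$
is always true.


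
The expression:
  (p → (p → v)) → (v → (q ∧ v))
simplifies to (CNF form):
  q ∨ ¬v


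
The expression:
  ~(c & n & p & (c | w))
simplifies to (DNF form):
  ~c | ~n | ~p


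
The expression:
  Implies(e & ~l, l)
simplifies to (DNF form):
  l | ~e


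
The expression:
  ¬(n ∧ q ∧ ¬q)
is always true.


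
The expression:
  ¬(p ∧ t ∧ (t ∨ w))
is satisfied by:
  {p: False, t: False}
  {t: True, p: False}
  {p: True, t: False}


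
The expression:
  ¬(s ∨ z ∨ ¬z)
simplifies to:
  False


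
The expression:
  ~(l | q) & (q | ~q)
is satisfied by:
  {q: False, l: False}


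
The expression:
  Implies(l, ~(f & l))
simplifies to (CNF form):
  ~f | ~l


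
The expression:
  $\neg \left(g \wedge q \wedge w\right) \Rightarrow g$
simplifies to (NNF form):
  $g$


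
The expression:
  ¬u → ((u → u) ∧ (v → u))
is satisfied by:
  {u: True, v: False}
  {v: False, u: False}
  {v: True, u: True}


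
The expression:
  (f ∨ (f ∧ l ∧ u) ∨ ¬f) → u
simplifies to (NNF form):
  u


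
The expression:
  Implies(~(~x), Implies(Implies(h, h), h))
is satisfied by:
  {h: True, x: False}
  {x: False, h: False}
  {x: True, h: True}


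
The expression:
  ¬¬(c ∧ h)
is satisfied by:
  {h: True, c: True}


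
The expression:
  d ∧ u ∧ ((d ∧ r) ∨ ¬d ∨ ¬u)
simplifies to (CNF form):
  d ∧ r ∧ u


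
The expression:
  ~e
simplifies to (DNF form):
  ~e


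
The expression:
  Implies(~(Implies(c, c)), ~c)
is always true.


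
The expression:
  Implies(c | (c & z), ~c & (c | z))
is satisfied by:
  {c: False}


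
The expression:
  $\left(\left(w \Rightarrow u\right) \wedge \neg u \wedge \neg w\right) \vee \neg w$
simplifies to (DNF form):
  $\neg w$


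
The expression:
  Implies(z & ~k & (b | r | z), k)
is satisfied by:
  {k: True, z: False}
  {z: False, k: False}
  {z: True, k: True}


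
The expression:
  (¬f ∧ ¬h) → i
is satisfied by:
  {i: True, h: True, f: True}
  {i: True, h: True, f: False}
  {i: True, f: True, h: False}
  {i: True, f: False, h: False}
  {h: True, f: True, i: False}
  {h: True, f: False, i: False}
  {f: True, h: False, i: False}


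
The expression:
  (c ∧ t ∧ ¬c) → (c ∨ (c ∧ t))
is always true.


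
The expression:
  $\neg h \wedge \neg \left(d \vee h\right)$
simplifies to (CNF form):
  $\neg d \wedge \neg h$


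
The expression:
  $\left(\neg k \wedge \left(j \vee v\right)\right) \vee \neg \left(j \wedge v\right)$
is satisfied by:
  {k: False, j: False, v: False}
  {v: True, k: False, j: False}
  {j: True, k: False, v: False}
  {v: True, j: True, k: False}
  {k: True, v: False, j: False}
  {v: True, k: True, j: False}
  {j: True, k: True, v: False}


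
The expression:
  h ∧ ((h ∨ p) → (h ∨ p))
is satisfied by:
  {h: True}


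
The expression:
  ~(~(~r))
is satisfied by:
  {r: False}


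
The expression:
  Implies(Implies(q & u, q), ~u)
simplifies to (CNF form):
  ~u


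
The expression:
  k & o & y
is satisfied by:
  {o: True, y: True, k: True}


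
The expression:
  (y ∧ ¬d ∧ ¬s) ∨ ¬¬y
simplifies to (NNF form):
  y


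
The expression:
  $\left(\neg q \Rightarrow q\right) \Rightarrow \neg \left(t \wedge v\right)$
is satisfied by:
  {v: False, t: False, q: False}
  {q: True, v: False, t: False}
  {t: True, v: False, q: False}
  {q: True, t: True, v: False}
  {v: True, q: False, t: False}
  {q: True, v: True, t: False}
  {t: True, v: True, q: False}


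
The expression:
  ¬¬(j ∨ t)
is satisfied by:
  {t: True, j: True}
  {t: True, j: False}
  {j: True, t: False}


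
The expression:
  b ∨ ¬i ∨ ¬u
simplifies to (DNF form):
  b ∨ ¬i ∨ ¬u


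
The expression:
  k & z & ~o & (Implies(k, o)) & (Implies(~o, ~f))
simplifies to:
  False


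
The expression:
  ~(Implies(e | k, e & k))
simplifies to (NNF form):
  (e & ~k) | (k & ~e)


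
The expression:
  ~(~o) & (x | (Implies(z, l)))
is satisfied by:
  {x: True, l: True, o: True, z: False}
  {x: True, o: True, l: False, z: False}
  {l: True, o: True, x: False, z: False}
  {o: True, x: False, l: False, z: False}
  {z: True, x: True, o: True, l: True}
  {z: True, x: True, o: True, l: False}
  {z: True, o: True, l: True, x: False}


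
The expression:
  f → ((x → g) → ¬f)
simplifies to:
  (x ∧ ¬g) ∨ ¬f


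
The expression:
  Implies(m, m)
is always true.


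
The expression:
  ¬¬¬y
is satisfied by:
  {y: False}


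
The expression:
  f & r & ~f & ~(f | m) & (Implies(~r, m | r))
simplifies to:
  False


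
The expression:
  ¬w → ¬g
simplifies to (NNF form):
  w ∨ ¬g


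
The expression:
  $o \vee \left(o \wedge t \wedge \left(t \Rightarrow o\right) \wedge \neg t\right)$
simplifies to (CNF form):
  $o$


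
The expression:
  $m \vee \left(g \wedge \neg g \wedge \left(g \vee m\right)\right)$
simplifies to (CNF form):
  $m$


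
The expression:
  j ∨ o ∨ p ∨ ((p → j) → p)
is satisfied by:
  {o: True, p: True, j: True}
  {o: True, p: True, j: False}
  {o: True, j: True, p: False}
  {o: True, j: False, p: False}
  {p: True, j: True, o: False}
  {p: True, j: False, o: False}
  {j: True, p: False, o: False}


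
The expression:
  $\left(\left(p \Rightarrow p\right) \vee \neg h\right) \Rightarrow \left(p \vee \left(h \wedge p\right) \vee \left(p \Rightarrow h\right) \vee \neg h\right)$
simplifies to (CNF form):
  $\text{True}$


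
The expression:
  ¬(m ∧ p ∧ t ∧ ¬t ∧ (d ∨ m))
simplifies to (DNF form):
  True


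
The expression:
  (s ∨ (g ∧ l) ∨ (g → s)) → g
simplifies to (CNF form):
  g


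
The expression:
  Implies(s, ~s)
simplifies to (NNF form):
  ~s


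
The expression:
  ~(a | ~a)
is never true.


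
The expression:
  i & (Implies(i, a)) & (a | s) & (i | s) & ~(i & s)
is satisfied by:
  {i: True, a: True, s: False}


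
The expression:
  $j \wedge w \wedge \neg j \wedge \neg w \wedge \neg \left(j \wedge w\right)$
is never true.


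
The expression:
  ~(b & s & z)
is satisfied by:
  {s: False, z: False, b: False}
  {b: True, s: False, z: False}
  {z: True, s: False, b: False}
  {b: True, z: True, s: False}
  {s: True, b: False, z: False}
  {b: True, s: True, z: False}
  {z: True, s: True, b: False}


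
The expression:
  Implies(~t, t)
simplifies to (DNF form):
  t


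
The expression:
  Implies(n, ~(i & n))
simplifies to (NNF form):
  ~i | ~n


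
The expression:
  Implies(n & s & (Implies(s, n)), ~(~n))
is always true.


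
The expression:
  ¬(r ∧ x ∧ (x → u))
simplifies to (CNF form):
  ¬r ∨ ¬u ∨ ¬x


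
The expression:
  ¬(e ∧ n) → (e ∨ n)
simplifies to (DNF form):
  e ∨ n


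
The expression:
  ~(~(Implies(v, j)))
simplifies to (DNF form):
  j | ~v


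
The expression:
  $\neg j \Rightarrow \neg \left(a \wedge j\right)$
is always true.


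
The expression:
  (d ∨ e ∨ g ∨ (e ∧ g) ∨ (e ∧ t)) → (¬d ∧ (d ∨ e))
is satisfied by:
  {e: True, d: False, g: False}
  {d: False, g: False, e: False}
  {e: True, g: True, d: False}


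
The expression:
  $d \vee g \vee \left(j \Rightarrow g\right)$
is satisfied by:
  {d: True, g: True, j: False}
  {d: True, g: False, j: False}
  {g: True, d: False, j: False}
  {d: False, g: False, j: False}
  {j: True, d: True, g: True}
  {j: True, d: True, g: False}
  {j: True, g: True, d: False}


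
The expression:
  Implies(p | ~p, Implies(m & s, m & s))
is always true.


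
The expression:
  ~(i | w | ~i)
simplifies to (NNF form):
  False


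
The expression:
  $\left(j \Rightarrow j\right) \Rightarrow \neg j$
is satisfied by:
  {j: False}


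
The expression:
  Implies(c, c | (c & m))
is always true.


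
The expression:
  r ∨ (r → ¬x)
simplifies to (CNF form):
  True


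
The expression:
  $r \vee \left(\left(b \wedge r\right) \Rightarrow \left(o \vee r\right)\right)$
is always true.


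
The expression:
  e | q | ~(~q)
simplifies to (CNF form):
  e | q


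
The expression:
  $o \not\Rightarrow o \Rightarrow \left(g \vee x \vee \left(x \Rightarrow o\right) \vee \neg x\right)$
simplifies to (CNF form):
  $\text{True}$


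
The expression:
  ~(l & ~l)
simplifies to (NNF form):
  True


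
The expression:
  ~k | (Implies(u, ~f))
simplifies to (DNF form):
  ~f | ~k | ~u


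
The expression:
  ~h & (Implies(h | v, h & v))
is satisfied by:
  {v: False, h: False}


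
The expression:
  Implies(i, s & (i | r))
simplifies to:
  s | ~i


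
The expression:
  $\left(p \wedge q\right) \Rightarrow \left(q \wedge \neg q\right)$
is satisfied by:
  {p: False, q: False}
  {q: True, p: False}
  {p: True, q: False}


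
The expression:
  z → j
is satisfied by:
  {j: True, z: False}
  {z: False, j: False}
  {z: True, j: True}


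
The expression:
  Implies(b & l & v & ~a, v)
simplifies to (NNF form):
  True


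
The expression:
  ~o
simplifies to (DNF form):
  ~o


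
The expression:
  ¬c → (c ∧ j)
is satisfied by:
  {c: True}


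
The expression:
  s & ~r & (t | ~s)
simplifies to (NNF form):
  s & t & ~r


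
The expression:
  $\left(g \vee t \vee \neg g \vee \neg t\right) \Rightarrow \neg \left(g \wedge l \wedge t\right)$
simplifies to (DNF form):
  $\neg g \vee \neg l \vee \neg t$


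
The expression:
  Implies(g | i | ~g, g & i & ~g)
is never true.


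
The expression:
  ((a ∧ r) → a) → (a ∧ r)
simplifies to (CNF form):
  a ∧ r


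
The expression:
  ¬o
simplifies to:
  ¬o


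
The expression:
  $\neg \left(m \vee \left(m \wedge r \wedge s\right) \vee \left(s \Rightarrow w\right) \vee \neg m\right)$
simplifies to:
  $\text{False}$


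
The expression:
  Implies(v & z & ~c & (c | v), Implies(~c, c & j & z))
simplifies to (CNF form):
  c | ~v | ~z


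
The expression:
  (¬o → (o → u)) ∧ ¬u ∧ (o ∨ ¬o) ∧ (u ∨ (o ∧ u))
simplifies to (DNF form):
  False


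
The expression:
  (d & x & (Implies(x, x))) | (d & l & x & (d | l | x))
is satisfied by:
  {d: True, x: True}


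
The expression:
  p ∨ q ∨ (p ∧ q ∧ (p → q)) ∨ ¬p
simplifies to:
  True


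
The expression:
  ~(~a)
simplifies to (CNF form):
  a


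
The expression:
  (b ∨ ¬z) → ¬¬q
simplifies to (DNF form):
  q ∨ (z ∧ ¬b)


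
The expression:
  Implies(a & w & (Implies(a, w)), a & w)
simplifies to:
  True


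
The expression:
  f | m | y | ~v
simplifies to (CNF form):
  f | m | y | ~v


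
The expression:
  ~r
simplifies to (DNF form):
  ~r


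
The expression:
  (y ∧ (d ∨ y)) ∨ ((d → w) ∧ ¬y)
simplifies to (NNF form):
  w ∨ y ∨ ¬d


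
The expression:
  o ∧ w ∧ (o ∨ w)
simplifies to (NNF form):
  o ∧ w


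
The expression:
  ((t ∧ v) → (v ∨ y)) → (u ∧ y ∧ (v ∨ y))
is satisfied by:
  {u: True, y: True}


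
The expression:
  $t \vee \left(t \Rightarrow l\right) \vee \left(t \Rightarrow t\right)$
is always true.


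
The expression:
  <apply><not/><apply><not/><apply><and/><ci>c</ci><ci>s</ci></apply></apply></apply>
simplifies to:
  <apply><and/><ci>c</ci><ci>s</ci></apply>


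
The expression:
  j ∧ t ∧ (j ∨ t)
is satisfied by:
  {t: True, j: True}


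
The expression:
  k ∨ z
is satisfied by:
  {k: True, z: True}
  {k: True, z: False}
  {z: True, k: False}


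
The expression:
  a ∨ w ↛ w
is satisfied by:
  {a: True}


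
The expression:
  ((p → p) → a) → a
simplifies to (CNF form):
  True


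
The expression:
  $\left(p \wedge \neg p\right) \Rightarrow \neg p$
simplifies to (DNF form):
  $\text{True}$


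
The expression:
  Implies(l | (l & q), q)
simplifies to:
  q | ~l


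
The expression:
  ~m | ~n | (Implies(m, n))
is always true.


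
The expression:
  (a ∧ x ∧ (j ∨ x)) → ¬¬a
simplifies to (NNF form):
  True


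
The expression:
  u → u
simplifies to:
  True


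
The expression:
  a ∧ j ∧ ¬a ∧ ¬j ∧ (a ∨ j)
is never true.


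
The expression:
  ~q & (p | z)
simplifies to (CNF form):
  ~q & (p | z)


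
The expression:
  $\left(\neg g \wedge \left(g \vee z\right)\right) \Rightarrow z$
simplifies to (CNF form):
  $\text{True}$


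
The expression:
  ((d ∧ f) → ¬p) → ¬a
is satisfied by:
  {d: True, p: True, f: True, a: False}
  {d: True, p: True, f: False, a: False}
  {d: True, f: True, p: False, a: False}
  {d: True, f: False, p: False, a: False}
  {p: True, f: True, d: False, a: False}
  {p: True, f: False, d: False, a: False}
  {f: True, d: False, p: False, a: False}
  {f: False, d: False, p: False, a: False}
  {a: True, d: True, p: True, f: True}


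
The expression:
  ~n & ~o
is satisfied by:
  {n: False, o: False}


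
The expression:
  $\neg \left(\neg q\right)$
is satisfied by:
  {q: True}


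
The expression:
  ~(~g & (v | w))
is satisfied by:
  {g: True, v: False, w: False}
  {g: True, w: True, v: False}
  {g: True, v: True, w: False}
  {g: True, w: True, v: True}
  {w: False, v: False, g: False}


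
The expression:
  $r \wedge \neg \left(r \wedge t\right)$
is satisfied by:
  {r: True, t: False}


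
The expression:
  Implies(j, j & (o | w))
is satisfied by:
  {o: True, w: True, j: False}
  {o: True, w: False, j: False}
  {w: True, o: False, j: False}
  {o: False, w: False, j: False}
  {j: True, o: True, w: True}
  {j: True, o: True, w: False}
  {j: True, w: True, o: False}


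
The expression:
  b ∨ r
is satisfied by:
  {r: True, b: True}
  {r: True, b: False}
  {b: True, r: False}


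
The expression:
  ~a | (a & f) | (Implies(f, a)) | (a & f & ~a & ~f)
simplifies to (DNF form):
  True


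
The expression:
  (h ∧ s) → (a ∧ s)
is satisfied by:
  {a: True, s: False, h: False}
  {s: False, h: False, a: False}
  {h: True, a: True, s: False}
  {h: True, s: False, a: False}
  {a: True, s: True, h: False}
  {s: True, a: False, h: False}
  {h: True, s: True, a: True}


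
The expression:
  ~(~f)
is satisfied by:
  {f: True}


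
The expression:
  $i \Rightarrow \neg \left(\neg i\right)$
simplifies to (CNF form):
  $\text{True}$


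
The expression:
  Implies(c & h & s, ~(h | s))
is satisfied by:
  {s: False, c: False, h: False}
  {h: True, s: False, c: False}
  {c: True, s: False, h: False}
  {h: True, c: True, s: False}
  {s: True, h: False, c: False}
  {h: True, s: True, c: False}
  {c: True, s: True, h: False}


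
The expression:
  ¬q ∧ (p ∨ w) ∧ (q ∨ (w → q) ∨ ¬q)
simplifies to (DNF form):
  (p ∧ ¬q) ∨ (w ∧ ¬q)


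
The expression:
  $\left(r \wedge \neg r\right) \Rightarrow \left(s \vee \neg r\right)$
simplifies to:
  $\text{True}$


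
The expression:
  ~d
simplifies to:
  ~d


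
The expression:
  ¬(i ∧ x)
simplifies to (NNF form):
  ¬i ∨ ¬x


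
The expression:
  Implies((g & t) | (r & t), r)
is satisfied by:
  {r: True, g: False, t: False}
  {g: False, t: False, r: False}
  {r: True, t: True, g: False}
  {t: True, g: False, r: False}
  {r: True, g: True, t: False}
  {g: True, r: False, t: False}
  {r: True, t: True, g: True}


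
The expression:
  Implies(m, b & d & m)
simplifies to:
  ~m | (b & d)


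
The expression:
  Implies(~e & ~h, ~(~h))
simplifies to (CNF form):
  e | h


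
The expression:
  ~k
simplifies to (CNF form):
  ~k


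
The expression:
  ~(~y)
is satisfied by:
  {y: True}


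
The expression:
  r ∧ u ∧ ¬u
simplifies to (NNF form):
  False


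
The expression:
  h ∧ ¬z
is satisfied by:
  {h: True, z: False}


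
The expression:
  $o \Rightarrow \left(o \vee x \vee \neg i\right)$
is always true.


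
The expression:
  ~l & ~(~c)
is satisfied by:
  {c: True, l: False}


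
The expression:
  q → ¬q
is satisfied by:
  {q: False}


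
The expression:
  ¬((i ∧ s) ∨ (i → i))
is never true.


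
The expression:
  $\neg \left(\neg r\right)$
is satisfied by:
  {r: True}


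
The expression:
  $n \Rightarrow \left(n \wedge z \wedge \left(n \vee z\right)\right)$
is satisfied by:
  {z: True, n: False}
  {n: False, z: False}
  {n: True, z: True}


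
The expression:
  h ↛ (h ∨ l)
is never true.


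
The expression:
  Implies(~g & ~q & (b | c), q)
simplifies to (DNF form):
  g | q | (~b & ~c)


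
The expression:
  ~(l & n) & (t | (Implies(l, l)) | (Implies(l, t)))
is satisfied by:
  {l: False, n: False}
  {n: True, l: False}
  {l: True, n: False}


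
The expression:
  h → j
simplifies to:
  j ∨ ¬h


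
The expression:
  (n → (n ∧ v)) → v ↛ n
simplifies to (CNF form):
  (n ∨ v) ∧ (n ∨ ¬n) ∧ (v ∨ ¬v) ∧ (¬n ∨ ¬v)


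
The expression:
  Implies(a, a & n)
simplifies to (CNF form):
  n | ~a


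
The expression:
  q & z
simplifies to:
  q & z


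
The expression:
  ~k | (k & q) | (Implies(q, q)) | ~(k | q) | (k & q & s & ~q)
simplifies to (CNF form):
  True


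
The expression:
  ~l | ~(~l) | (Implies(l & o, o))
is always true.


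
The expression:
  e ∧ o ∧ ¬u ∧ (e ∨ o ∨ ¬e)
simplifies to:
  e ∧ o ∧ ¬u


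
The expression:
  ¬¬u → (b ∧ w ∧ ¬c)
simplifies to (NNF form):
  (b ∧ w ∧ ¬c) ∨ ¬u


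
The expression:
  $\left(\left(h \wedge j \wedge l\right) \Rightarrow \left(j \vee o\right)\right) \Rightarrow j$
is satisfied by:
  {j: True}


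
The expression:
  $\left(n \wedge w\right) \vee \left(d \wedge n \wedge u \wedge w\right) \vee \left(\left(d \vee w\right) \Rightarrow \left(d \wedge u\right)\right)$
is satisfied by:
  {u: True, n: True, d: False, w: False}
  {u: True, n: False, d: False, w: False}
  {n: True, u: False, d: False, w: False}
  {u: False, n: False, d: False, w: False}
  {u: True, w: True, n: True, d: False}
  {w: True, n: True, u: False, d: False}
  {u: True, d: True, n: True, w: False}
  {u: True, d: True, n: False, w: False}
  {w: True, d: True, u: True, n: True}
  {w: True, d: True, u: True, n: False}
  {w: True, d: True, n: True, u: False}


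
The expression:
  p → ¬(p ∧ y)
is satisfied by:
  {p: False, y: False}
  {y: True, p: False}
  {p: True, y: False}


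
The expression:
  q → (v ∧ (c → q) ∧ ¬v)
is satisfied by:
  {q: False}


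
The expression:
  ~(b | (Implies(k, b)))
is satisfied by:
  {k: True, b: False}


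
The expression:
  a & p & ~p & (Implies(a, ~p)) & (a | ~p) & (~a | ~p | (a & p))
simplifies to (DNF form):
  False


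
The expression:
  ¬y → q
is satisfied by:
  {y: True, q: True}
  {y: True, q: False}
  {q: True, y: False}


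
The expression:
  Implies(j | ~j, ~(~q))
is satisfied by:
  {q: True}


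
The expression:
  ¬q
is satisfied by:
  {q: False}


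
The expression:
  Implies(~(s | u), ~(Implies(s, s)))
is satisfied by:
  {u: True, s: True}
  {u: True, s: False}
  {s: True, u: False}


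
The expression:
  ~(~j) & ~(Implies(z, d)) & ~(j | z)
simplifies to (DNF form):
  False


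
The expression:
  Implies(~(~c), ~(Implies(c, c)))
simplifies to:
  ~c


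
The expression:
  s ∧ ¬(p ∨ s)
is never true.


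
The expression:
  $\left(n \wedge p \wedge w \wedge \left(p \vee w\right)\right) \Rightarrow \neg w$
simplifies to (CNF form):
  $\neg n \vee \neg p \vee \neg w$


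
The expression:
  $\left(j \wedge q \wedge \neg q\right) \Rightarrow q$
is always true.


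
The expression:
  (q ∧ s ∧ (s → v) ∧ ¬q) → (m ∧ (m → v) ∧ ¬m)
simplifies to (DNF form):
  True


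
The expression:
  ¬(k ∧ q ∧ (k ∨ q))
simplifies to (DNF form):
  ¬k ∨ ¬q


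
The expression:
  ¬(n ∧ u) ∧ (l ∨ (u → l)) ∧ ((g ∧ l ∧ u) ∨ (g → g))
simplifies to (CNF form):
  (l ∨ ¬u) ∧ (¬n ∨ ¬u)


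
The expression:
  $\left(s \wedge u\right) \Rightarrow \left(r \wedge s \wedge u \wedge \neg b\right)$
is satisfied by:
  {r: True, s: False, u: False, b: False}
  {r: False, s: False, u: False, b: False}
  {b: True, r: True, s: False, u: False}
  {b: True, r: False, s: False, u: False}
  {u: True, r: True, s: False, b: False}
  {u: True, r: False, s: False, b: False}
  {b: True, u: True, r: True, s: False}
  {b: True, u: True, r: False, s: False}
  {s: True, r: True, b: False, u: False}
  {s: True, r: False, b: False, u: False}
  {b: True, s: True, r: True, u: False}
  {b: True, s: True, r: False, u: False}
  {u: True, s: True, r: True, b: False}


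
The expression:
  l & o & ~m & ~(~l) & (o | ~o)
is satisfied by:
  {o: True, l: True, m: False}


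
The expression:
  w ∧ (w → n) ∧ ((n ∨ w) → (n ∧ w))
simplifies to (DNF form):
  n ∧ w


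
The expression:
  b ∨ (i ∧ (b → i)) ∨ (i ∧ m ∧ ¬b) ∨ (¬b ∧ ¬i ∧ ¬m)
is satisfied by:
  {i: True, b: True, m: False}
  {i: True, m: False, b: False}
  {b: True, m: False, i: False}
  {b: False, m: False, i: False}
  {i: True, b: True, m: True}
  {i: True, m: True, b: False}
  {b: True, m: True, i: False}


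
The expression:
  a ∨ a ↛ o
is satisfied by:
  {a: True}


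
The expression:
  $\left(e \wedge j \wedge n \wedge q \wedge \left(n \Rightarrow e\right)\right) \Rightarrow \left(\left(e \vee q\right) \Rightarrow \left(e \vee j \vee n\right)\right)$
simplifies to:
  $\text{True}$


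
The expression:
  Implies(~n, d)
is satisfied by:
  {n: True, d: True}
  {n: True, d: False}
  {d: True, n: False}


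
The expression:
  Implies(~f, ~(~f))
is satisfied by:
  {f: True}


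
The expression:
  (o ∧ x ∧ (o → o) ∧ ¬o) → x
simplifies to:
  True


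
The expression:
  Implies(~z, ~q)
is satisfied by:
  {z: True, q: False}
  {q: False, z: False}
  {q: True, z: True}


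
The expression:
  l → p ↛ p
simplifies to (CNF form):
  ¬l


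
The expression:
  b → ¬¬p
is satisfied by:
  {p: True, b: False}
  {b: False, p: False}
  {b: True, p: True}


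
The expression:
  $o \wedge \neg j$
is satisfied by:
  {o: True, j: False}


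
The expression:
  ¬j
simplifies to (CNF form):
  ¬j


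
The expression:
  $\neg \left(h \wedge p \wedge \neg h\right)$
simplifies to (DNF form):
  $\text{True}$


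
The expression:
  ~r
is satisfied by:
  {r: False}


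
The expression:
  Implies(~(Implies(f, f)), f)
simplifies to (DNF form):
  True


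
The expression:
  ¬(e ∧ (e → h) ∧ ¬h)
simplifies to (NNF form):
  True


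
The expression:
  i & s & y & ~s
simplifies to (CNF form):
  False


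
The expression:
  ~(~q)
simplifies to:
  q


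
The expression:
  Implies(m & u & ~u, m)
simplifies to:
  True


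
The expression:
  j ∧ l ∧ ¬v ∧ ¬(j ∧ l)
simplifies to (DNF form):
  False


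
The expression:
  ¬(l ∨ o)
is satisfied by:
  {o: False, l: False}


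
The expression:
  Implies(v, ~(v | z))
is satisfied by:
  {v: False}


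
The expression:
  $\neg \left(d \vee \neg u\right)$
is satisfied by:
  {u: True, d: False}


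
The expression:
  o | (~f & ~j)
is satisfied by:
  {o: True, f: False, j: False}
  {j: True, o: True, f: False}
  {o: True, f: True, j: False}
  {j: True, o: True, f: True}
  {j: False, f: False, o: False}


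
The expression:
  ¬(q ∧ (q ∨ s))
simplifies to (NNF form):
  ¬q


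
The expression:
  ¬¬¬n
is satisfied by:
  {n: False}


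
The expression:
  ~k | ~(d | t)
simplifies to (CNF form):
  (~d | ~k) & (~k | ~t)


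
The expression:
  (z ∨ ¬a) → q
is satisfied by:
  {q: True, a: True, z: False}
  {q: True, a: False, z: False}
  {q: True, z: True, a: True}
  {q: True, z: True, a: False}
  {a: True, z: False, q: False}


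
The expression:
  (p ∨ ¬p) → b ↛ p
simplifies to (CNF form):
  b ∧ ¬p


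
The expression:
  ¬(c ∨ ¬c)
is never true.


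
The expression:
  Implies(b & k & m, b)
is always true.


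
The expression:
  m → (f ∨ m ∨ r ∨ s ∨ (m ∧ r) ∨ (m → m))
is always true.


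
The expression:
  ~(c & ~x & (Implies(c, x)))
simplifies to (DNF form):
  True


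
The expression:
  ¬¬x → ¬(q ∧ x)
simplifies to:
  ¬q ∨ ¬x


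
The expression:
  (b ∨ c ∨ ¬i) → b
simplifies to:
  b ∨ (i ∧ ¬c)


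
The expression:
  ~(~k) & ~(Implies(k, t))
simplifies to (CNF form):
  k & ~t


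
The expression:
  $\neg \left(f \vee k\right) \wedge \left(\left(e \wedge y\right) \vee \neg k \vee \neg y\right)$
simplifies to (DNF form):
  $\neg f \wedge \neg k$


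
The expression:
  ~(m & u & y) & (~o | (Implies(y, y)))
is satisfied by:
  {u: False, m: False, y: False}
  {y: True, u: False, m: False}
  {m: True, u: False, y: False}
  {y: True, m: True, u: False}
  {u: True, y: False, m: False}
  {y: True, u: True, m: False}
  {m: True, u: True, y: False}


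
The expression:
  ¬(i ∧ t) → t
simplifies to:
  t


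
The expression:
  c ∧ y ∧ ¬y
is never true.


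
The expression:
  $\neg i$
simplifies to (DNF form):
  $\neg i$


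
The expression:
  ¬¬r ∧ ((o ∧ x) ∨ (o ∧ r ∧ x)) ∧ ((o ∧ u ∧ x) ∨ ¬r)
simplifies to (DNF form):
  o ∧ r ∧ u ∧ x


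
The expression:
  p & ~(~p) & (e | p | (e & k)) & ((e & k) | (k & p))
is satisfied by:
  {p: True, k: True}


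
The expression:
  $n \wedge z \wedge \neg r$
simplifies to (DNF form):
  $n \wedge z \wedge \neg r$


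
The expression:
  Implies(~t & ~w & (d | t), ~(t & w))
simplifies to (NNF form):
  True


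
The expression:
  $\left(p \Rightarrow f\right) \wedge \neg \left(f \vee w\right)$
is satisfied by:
  {w: False, f: False, p: False}


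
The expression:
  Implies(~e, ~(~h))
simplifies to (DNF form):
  e | h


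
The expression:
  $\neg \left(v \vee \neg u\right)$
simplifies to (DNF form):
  $u \wedge \neg v$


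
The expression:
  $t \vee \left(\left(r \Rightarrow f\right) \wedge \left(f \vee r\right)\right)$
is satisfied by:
  {t: True, f: True}
  {t: True, f: False}
  {f: True, t: False}


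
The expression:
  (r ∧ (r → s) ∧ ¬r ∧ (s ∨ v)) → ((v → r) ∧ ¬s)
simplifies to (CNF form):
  True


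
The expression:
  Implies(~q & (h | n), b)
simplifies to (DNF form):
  b | q | (~h & ~n)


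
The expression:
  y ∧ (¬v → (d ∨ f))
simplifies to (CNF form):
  y ∧ (d ∨ f ∨ v)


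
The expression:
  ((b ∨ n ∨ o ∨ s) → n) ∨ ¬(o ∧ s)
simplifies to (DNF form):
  n ∨ ¬o ∨ ¬s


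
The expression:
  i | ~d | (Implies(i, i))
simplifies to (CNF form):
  True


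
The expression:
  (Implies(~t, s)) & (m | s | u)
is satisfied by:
  {t: True, u: True, s: True, m: True}
  {t: True, u: True, s: True, m: False}
  {t: True, s: True, m: True, u: False}
  {t: True, s: True, m: False, u: False}
  {u: True, s: True, m: True, t: False}
  {u: True, s: True, m: False, t: False}
  {s: True, m: True, u: False, t: False}
  {s: True, u: False, m: False, t: False}
  {t: True, u: True, m: True, s: False}
  {t: True, u: True, m: False, s: False}
  {t: True, m: True, s: False, u: False}


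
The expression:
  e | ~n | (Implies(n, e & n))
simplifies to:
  e | ~n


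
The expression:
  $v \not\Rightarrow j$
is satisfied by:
  {v: True, j: False}


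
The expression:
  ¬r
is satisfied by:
  {r: False}


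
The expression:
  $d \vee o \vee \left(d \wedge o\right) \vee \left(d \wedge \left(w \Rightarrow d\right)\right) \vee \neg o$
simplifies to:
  $\text{True}$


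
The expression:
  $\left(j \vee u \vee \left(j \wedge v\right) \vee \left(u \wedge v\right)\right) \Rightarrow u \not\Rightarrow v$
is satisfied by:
  {u: False, j: False, v: False}
  {v: True, u: False, j: False}
  {u: True, v: False, j: False}
  {j: True, u: True, v: False}


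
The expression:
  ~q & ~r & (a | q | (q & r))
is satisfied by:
  {a: True, q: False, r: False}


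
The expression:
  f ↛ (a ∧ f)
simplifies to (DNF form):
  f ∧ ¬a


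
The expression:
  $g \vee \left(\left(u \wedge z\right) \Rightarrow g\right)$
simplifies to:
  $g \vee \neg u \vee \neg z$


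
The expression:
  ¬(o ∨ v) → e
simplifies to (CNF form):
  e ∨ o ∨ v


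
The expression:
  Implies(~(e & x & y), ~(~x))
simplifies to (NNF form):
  x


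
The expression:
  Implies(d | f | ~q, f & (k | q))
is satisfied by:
  {k: True, q: True, f: True, d: False}
  {q: True, f: True, d: False, k: False}
  {k: True, q: True, f: True, d: True}
  {q: True, f: True, d: True, k: False}
  {q: True, k: True, d: False, f: False}
  {q: True, d: False, f: False, k: False}
  {f: True, k: True, d: False, q: False}
  {f: True, k: True, d: True, q: False}


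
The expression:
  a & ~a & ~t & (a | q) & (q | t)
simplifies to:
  False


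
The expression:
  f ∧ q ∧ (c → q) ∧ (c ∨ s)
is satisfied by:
  {c: True, s: True, f: True, q: True}
  {c: True, f: True, q: True, s: False}
  {s: True, f: True, q: True, c: False}


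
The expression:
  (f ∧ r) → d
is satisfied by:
  {d: True, r: False, f: False}
  {d: False, r: False, f: False}
  {f: True, d: True, r: False}
  {f: True, d: False, r: False}
  {r: True, d: True, f: False}
  {r: True, d: False, f: False}
  {r: True, f: True, d: True}


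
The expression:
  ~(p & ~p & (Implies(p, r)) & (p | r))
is always true.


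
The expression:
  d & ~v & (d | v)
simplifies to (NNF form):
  d & ~v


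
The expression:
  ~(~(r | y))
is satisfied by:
  {r: True, y: True}
  {r: True, y: False}
  {y: True, r: False}


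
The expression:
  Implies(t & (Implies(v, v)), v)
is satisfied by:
  {v: True, t: False}
  {t: False, v: False}
  {t: True, v: True}


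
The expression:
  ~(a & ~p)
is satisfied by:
  {p: True, a: False}
  {a: False, p: False}
  {a: True, p: True}


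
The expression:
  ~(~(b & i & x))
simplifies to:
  b & i & x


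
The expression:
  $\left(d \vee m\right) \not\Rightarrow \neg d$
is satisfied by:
  {d: True}


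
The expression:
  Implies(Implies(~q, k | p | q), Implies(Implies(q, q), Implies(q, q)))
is always true.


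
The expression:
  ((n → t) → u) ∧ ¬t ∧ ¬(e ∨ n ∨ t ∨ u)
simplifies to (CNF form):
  False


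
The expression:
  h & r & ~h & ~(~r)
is never true.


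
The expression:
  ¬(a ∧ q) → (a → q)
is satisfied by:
  {q: True, a: False}
  {a: False, q: False}
  {a: True, q: True}


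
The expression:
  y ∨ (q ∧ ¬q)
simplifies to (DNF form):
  y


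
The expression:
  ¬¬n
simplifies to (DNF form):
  n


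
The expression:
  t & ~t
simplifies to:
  False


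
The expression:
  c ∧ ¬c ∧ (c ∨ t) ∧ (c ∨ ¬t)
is never true.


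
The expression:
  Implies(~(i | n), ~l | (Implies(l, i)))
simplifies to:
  i | n | ~l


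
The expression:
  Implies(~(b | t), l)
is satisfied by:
  {b: True, t: True, l: True}
  {b: True, t: True, l: False}
  {b: True, l: True, t: False}
  {b: True, l: False, t: False}
  {t: True, l: True, b: False}
  {t: True, l: False, b: False}
  {l: True, t: False, b: False}


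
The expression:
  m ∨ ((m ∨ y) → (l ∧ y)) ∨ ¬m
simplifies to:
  True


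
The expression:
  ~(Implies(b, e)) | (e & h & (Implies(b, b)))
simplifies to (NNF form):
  (e & h) | (b & ~e)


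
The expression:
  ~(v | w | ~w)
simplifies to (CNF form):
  False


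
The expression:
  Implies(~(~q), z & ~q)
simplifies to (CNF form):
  ~q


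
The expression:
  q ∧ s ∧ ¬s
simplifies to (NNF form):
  False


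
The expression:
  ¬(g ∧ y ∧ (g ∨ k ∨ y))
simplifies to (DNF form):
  ¬g ∨ ¬y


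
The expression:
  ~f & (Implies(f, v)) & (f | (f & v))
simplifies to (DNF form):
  False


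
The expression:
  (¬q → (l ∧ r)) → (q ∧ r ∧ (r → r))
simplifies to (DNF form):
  (q ∧ r) ∨ (¬l ∧ ¬q) ∨ (¬q ∧ ¬r)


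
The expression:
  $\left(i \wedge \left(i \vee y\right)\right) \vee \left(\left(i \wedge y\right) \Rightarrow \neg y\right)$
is always true.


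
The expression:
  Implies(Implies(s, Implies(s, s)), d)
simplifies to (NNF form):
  d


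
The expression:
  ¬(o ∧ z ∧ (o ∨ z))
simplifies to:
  ¬o ∨ ¬z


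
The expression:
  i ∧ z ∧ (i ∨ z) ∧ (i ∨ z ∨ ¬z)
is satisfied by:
  {z: True, i: True}


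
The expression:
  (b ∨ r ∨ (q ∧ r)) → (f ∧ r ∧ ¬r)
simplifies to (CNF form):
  ¬b ∧ ¬r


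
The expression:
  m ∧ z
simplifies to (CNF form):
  m ∧ z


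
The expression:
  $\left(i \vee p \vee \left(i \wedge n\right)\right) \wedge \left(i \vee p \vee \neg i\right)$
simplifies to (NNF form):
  $i \vee p$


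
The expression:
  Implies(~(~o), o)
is always true.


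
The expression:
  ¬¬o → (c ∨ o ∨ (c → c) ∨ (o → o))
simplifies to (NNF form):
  True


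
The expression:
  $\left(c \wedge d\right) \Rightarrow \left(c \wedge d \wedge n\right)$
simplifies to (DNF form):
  $n \vee \neg c \vee \neg d$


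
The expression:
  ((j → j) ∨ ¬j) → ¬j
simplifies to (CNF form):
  ¬j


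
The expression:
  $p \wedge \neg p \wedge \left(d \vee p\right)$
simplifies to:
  $\text{False}$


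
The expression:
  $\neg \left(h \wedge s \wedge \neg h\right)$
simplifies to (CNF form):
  $\text{True}$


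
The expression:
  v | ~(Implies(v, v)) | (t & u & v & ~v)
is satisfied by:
  {v: True}


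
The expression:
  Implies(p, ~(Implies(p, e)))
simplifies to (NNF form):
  ~e | ~p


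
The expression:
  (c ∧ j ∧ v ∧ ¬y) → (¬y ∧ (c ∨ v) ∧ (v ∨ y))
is always true.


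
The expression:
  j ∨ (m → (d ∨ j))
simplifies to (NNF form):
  d ∨ j ∨ ¬m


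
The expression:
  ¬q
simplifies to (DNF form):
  ¬q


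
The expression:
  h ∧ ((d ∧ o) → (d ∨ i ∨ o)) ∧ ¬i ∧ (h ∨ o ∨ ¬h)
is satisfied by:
  {h: True, i: False}


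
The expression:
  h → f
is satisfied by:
  {f: True, h: False}
  {h: False, f: False}
  {h: True, f: True}


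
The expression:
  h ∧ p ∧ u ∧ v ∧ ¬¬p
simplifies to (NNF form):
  h ∧ p ∧ u ∧ v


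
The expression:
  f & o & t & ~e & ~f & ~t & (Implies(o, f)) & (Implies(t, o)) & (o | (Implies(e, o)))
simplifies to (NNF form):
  False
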